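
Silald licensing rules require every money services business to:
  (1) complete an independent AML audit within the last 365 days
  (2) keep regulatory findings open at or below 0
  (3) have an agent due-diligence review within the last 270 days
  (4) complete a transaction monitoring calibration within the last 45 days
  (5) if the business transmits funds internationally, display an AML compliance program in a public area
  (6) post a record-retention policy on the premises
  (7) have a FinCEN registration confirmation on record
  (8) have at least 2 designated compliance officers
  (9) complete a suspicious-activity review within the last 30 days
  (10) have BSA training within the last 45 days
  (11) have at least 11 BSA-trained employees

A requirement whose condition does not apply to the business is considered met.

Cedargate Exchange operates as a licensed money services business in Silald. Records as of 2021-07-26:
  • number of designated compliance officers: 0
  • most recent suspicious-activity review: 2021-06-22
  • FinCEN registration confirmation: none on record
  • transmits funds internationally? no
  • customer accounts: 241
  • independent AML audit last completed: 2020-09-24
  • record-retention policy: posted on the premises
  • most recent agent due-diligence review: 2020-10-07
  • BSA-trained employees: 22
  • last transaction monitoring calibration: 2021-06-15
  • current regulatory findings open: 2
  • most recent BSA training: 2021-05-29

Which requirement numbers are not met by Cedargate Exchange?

2, 3, 7, 8, 9, 10

1. independent AML audit 305 days ago vs limit 365 → met
2. regulatory findings open 2 > 0 → not met
3. agent due-diligence review 292 days ago vs limit 270 → not met
4. transaction monitoring calibration 41 days ago vs limit 45 → met
5. condition 'transmits funds internationally' does not hold → requirement n/a → met
6. record-retention policy present → met
7. FinCEN registration confirmation absent → not met
8. designated compliance officers 0 < 2 → not met
9. suspicious-activity review 34 days ago vs limit 30 → not met
10. BSA training 58 days ago vs limit 45 → not met
11. BSA-trained employees 22 ≥ 11 → met
Not met: 2, 3, 7, 8, 9, 10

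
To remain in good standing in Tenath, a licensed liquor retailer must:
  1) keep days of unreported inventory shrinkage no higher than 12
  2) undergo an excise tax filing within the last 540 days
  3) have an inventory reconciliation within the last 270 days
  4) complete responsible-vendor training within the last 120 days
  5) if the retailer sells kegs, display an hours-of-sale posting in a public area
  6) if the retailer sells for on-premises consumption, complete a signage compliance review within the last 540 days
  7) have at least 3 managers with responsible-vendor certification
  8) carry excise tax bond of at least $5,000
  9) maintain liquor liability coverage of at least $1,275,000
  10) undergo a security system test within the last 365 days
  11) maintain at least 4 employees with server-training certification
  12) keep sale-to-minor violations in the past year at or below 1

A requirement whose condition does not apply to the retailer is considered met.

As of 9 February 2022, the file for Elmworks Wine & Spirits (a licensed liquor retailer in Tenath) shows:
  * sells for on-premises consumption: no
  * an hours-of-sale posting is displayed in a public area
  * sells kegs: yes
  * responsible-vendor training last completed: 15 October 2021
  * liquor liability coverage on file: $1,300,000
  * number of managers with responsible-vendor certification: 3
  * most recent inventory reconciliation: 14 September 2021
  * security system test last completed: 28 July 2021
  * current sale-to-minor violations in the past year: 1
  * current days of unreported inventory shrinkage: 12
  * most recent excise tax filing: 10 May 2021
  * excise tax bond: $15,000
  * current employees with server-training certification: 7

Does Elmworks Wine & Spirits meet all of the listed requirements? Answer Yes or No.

1. days of unreported inventory shrinkage 12 ≤ 12 → met
2. excise tax filing 275 days ago vs limit 540 → met
3. inventory reconciliation 148 days ago vs limit 270 → met
4. responsible-vendor training 117 days ago vs limit 120 → met
5. condition 'sells kegs' holds; hours-of-sale posting present → met
6. condition 'sells for on-premises consumption' does not hold → requirement n/a → met
7. managers with responsible-vendor certification 3 ≥ 3 → met
8. excise tax bond $15,000 ≥ $5,000 → met
9. liquor liability coverage $1,300,000 ≥ $1,275,000 → met
10. security system test 196 days ago vs limit 365 → met
11. employees with server-training certification 7 ≥ 4 → met
12. sale-to-minor violations in the past year 1 ≤ 1 → met
All met.

Yes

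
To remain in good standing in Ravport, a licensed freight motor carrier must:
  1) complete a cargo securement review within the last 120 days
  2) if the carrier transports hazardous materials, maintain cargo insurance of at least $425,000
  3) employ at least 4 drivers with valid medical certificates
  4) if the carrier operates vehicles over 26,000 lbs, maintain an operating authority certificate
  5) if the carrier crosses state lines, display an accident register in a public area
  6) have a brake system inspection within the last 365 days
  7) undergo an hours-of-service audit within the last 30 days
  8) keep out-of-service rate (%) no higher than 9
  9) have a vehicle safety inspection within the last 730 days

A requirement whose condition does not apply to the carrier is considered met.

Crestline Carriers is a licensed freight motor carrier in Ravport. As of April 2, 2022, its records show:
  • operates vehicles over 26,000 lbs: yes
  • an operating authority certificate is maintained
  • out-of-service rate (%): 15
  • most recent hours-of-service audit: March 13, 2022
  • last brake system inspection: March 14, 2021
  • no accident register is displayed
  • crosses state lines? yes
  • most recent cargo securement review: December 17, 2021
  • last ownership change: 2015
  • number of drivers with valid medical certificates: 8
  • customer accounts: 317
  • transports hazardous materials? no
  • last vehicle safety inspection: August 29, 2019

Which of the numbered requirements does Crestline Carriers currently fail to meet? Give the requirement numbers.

5, 6, 8, 9

1. cargo securement review 106 days ago vs limit 120 → met
2. condition 'transports hazardous materials' does not hold → requirement n/a → met
3. drivers with valid medical certificates 8 ≥ 4 → met
4. condition 'operates vehicles over 26,000 lbs' holds; operating authority certificate present → met
5. condition 'crosses state lines' holds; accident register absent → not met
6. brake system inspection 384 days ago vs limit 365 → not met
7. hours-of-service audit 20 days ago vs limit 30 → met
8. out-of-service rate (%) 15 > 9 → not met
9. vehicle safety inspection 947 days ago vs limit 730 → not met
Not met: 5, 6, 8, 9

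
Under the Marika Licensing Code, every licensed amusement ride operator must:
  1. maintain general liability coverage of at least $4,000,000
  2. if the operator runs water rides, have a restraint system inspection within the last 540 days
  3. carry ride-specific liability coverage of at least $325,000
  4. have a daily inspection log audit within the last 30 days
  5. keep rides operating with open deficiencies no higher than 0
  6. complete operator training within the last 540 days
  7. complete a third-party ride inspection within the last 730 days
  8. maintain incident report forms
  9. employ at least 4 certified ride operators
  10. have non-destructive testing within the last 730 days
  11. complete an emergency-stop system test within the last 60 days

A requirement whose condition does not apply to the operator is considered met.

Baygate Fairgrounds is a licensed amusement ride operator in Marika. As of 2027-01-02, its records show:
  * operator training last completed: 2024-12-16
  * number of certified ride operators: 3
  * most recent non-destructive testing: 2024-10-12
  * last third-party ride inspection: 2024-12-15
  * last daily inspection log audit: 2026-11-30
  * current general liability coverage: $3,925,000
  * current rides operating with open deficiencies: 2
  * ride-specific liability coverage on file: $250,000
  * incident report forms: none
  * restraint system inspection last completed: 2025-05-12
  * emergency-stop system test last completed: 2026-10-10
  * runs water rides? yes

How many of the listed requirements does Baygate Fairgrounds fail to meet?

11

1. general liability coverage $3,925,000 < $4,000,000 → not met
2. condition 'runs water rides' holds; restraint system inspection 600 days ago vs limit 540 → not met
3. ride-specific liability coverage $250,000 < $325,000 → not met
4. daily inspection log audit 33 days ago vs limit 30 → not met
5. rides operating with open deficiencies 2 > 0 → not met
6. operator training 747 days ago vs limit 540 → not met
7. third-party ride inspection 748 days ago vs limit 730 → not met
8. incident report forms absent → not met
9. certified ride operators 3 < 4 → not met
10. non-destructive testing 812 days ago vs limit 730 → not met
11. emergency-stop system test 84 days ago vs limit 60 → not met
Not met: 11 of 11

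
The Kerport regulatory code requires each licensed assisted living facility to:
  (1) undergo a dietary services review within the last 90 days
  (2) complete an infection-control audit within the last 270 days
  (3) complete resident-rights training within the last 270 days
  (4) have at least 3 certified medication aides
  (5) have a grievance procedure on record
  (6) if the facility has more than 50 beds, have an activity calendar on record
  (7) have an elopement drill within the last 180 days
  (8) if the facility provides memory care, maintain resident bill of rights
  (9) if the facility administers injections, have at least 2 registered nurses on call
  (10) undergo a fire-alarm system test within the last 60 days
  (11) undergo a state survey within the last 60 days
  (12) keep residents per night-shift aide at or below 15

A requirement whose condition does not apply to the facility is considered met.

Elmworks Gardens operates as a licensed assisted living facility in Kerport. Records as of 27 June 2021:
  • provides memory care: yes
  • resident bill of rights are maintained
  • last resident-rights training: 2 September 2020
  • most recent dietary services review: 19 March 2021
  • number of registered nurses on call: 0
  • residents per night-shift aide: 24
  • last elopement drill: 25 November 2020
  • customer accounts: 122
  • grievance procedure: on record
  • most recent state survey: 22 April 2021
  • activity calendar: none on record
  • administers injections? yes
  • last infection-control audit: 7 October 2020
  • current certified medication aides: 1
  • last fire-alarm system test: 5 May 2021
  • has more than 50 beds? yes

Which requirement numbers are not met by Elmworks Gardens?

1. dietary services review 100 days ago vs limit 90 → not met
2. infection-control audit 263 days ago vs limit 270 → met
3. resident-rights training 298 days ago vs limit 270 → not met
4. certified medication aides 1 < 3 → not met
5. grievance procedure present → met
6. condition 'has more than 50 beds' holds; activity calendar absent → not met
7. elopement drill 214 days ago vs limit 180 → not met
8. condition 'provides memory care' holds; resident bill of rights present → met
9. condition 'administers injections' holds; registered nurses on call 0 < 2 → not met
10. fire-alarm system test 53 days ago vs limit 60 → met
11. state survey 66 days ago vs limit 60 → not met
12. residents per night-shift aide 24 > 15 → not met
Not met: 1, 3, 4, 6, 7, 9, 11, 12

1, 3, 4, 6, 7, 9, 11, 12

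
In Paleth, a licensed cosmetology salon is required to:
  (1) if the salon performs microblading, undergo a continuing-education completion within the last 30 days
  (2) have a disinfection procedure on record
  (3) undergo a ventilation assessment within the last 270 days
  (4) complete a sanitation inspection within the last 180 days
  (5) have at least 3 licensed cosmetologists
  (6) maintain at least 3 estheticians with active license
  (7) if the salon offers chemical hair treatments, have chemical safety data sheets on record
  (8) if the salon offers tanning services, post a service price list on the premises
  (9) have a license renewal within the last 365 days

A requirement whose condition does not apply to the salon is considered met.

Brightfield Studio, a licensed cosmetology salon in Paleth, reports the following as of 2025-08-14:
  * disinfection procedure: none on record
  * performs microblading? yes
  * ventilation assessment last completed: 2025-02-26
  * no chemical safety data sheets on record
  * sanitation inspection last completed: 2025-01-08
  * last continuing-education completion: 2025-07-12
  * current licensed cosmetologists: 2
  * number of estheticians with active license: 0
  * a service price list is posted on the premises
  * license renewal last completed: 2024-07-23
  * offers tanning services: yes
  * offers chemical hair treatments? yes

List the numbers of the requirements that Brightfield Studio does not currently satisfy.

1, 2, 4, 5, 6, 7, 9

1. condition 'performs microblading' holds; continuing-education completion 33 days ago vs limit 30 → not met
2. disinfection procedure absent → not met
3. ventilation assessment 169 days ago vs limit 270 → met
4. sanitation inspection 218 days ago vs limit 180 → not met
5. licensed cosmetologists 2 < 3 → not met
6. estheticians with active license 0 < 3 → not met
7. condition 'offers chemical hair treatments' holds; chemical safety data sheets absent → not met
8. condition 'offers tanning services' holds; service price list present → met
9. license renewal 387 days ago vs limit 365 → not met
Not met: 1, 2, 4, 5, 6, 7, 9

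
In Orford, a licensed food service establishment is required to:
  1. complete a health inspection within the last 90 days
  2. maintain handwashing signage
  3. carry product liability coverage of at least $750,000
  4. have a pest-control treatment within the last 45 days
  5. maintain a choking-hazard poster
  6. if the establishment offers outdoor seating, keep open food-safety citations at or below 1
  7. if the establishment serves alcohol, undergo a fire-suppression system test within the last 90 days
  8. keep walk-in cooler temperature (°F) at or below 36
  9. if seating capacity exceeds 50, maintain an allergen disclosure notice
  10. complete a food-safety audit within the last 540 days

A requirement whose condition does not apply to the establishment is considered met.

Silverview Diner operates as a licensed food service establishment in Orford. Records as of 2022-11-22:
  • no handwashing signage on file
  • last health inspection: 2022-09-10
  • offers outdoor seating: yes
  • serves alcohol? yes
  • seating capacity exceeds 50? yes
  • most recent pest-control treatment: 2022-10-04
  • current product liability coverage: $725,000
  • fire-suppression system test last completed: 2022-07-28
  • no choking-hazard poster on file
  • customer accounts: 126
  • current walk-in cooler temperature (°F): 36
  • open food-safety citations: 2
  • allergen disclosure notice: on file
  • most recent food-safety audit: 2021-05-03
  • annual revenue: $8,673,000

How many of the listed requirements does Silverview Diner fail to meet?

7

1. health inspection 73 days ago vs limit 90 → met
2. handwashing signage absent → not met
3. product liability coverage $725,000 < $750,000 → not met
4. pest-control treatment 49 days ago vs limit 45 → not met
5. choking-hazard poster absent → not met
6. condition 'offers outdoor seating' holds; open food-safety citations 2 > 1 → not met
7. condition 'serves alcohol' holds; fire-suppression system test 117 days ago vs limit 90 → not met
8. walk-in cooler temperature (°F) 36 ≤ 36 → met
9. condition 'seating capacity exceeds 50' holds; allergen disclosure notice present → met
10. food-safety audit 568 days ago vs limit 540 → not met
Not met: 7 of 10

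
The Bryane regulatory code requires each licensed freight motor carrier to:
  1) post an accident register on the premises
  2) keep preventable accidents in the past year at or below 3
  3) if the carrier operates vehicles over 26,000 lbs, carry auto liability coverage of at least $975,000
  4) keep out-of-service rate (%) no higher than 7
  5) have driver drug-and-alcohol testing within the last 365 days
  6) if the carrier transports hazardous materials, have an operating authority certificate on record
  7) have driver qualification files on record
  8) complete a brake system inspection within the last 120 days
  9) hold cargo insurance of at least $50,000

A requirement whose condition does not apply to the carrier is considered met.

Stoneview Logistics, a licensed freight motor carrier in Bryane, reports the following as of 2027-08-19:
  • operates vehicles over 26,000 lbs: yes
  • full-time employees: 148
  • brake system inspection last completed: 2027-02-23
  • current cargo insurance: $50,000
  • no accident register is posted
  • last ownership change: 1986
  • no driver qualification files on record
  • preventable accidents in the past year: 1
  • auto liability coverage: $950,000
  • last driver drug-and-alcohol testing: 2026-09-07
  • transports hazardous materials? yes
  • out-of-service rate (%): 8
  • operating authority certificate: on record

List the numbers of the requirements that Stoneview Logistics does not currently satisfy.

1, 3, 4, 7, 8

1. accident register absent → not met
2. preventable accidents in the past year 1 ≤ 3 → met
3. condition 'operates vehicles over 26,000 lbs' holds; auto liability coverage $950,000 < $975,000 → not met
4. out-of-service rate (%) 8 > 7 → not met
5. driver drug-and-alcohol testing 346 days ago vs limit 365 → met
6. condition 'transports hazardous materials' holds; operating authority certificate present → met
7. driver qualification files absent → not met
8. brake system inspection 177 days ago vs limit 120 → not met
9. cargo insurance $50,000 ≥ $50,000 → met
Not met: 1, 3, 4, 7, 8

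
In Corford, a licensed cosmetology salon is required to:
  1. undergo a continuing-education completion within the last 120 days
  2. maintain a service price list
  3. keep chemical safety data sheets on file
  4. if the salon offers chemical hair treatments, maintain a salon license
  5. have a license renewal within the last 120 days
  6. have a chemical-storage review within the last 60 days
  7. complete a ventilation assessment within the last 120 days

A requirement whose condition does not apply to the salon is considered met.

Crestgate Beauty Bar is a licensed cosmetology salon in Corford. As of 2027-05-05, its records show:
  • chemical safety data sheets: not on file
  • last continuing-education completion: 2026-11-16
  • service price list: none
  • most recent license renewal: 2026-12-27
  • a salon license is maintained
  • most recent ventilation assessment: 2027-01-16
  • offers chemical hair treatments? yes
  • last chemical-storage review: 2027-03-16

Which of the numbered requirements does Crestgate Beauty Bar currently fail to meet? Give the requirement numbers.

1, 2, 3, 5

1. continuing-education completion 170 days ago vs limit 120 → not met
2. service price list absent → not met
3. chemical safety data sheets absent → not met
4. condition 'offers chemical hair treatments' holds; salon license present → met
5. license renewal 129 days ago vs limit 120 → not met
6. chemical-storage review 50 days ago vs limit 60 → met
7. ventilation assessment 109 days ago vs limit 120 → met
Not met: 1, 2, 3, 5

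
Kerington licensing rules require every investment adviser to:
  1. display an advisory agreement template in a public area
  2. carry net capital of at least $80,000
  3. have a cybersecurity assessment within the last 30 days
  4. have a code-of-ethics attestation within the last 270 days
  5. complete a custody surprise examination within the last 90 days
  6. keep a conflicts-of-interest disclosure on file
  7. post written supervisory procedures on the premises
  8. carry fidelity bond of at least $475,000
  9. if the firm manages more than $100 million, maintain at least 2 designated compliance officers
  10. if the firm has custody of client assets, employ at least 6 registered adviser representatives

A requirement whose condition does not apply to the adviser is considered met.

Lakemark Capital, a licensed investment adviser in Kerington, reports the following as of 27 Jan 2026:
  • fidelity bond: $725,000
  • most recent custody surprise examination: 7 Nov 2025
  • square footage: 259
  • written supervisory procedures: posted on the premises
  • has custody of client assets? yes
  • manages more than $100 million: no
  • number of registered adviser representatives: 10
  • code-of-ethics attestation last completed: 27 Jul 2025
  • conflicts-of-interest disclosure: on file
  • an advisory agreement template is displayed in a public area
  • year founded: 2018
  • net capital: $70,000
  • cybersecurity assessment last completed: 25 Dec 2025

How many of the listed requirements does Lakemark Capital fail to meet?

2

1. advisory agreement template present → met
2. net capital $70,000 < $80,000 → not met
3. cybersecurity assessment 33 days ago vs limit 30 → not met
4. code-of-ethics attestation 184 days ago vs limit 270 → met
5. custody surprise examination 81 days ago vs limit 90 → met
6. conflicts-of-interest disclosure present → met
7. written supervisory procedures present → met
8. fidelity bond $725,000 ≥ $475,000 → met
9. condition 'manages more than $100 million' does not hold → requirement n/a → met
10. condition 'has custody of client assets' holds; registered adviser representatives 10 ≥ 6 → met
Not met: 2 of 10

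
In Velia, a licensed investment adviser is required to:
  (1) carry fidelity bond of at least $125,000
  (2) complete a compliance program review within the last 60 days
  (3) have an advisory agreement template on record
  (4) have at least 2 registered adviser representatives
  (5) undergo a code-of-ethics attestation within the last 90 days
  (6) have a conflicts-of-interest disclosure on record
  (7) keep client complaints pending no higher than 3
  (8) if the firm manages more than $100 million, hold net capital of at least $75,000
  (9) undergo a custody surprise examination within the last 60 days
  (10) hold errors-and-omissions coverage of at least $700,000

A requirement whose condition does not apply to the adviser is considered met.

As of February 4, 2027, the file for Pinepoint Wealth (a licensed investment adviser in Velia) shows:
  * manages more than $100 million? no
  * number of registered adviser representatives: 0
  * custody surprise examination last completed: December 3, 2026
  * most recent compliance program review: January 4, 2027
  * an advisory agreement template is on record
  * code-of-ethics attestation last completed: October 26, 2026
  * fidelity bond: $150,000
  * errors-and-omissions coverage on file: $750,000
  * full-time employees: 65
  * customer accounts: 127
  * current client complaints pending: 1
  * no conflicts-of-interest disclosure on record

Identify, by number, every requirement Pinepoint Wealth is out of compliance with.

1. fidelity bond $150,000 ≥ $125,000 → met
2. compliance program review 31 days ago vs limit 60 → met
3. advisory agreement template present → met
4. registered adviser representatives 0 < 2 → not met
5. code-of-ethics attestation 101 days ago vs limit 90 → not met
6. conflicts-of-interest disclosure absent → not met
7. client complaints pending 1 ≤ 3 → met
8. condition 'manages more than $100 million' does not hold → requirement n/a → met
9. custody surprise examination 63 days ago vs limit 60 → not met
10. errors-and-omissions coverage $750,000 ≥ $700,000 → met
Not met: 4, 5, 6, 9

4, 5, 6, 9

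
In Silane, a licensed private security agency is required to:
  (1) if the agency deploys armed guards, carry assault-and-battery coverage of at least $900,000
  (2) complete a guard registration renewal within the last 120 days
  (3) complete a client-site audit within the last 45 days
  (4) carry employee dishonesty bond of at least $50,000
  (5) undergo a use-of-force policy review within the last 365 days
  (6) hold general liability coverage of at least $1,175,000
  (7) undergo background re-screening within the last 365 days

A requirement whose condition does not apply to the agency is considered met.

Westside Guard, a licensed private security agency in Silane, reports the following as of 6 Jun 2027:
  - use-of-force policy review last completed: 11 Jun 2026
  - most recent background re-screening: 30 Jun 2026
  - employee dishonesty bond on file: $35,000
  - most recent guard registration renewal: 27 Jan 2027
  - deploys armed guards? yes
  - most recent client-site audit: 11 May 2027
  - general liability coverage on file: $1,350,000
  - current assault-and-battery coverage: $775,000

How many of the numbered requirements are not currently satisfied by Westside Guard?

3

1. condition 'deploys armed guards' holds; assault-and-battery coverage $775,000 < $900,000 → not met
2. guard registration renewal 130 days ago vs limit 120 → not met
3. client-site audit 26 days ago vs limit 45 → met
4. employee dishonesty bond $35,000 < $50,000 → not met
5. use-of-force policy review 360 days ago vs limit 365 → met
6. general liability coverage $1,350,000 ≥ $1,175,000 → met
7. background re-screening 341 days ago vs limit 365 → met
Not met: 3 of 7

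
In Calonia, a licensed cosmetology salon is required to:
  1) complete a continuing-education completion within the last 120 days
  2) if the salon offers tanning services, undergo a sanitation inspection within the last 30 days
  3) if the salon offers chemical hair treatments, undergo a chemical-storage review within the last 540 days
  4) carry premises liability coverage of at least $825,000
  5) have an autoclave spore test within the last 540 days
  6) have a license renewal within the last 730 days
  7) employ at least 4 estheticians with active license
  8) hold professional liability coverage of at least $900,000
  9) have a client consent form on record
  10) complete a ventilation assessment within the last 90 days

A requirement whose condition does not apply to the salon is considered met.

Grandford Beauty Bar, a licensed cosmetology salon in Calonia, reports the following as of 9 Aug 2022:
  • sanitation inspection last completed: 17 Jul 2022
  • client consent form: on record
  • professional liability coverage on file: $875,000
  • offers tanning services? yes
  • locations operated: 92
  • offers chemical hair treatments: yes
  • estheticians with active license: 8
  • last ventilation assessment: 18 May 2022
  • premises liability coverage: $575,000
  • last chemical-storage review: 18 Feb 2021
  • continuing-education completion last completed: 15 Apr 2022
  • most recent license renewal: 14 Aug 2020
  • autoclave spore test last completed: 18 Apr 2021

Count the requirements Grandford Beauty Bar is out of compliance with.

1. continuing-education completion 116 days ago vs limit 120 → met
2. condition 'offers tanning services' holds; sanitation inspection 23 days ago vs limit 30 → met
3. condition 'offers chemical hair treatments' holds; chemical-storage review 537 days ago vs limit 540 → met
4. premises liability coverage $575,000 < $825,000 → not met
5. autoclave spore test 478 days ago vs limit 540 → met
6. license renewal 725 days ago vs limit 730 → met
7. estheticians with active license 8 ≥ 4 → met
8. professional liability coverage $875,000 < $900,000 → not met
9. client consent form present → met
10. ventilation assessment 83 days ago vs limit 90 → met
Not met: 2 of 10

2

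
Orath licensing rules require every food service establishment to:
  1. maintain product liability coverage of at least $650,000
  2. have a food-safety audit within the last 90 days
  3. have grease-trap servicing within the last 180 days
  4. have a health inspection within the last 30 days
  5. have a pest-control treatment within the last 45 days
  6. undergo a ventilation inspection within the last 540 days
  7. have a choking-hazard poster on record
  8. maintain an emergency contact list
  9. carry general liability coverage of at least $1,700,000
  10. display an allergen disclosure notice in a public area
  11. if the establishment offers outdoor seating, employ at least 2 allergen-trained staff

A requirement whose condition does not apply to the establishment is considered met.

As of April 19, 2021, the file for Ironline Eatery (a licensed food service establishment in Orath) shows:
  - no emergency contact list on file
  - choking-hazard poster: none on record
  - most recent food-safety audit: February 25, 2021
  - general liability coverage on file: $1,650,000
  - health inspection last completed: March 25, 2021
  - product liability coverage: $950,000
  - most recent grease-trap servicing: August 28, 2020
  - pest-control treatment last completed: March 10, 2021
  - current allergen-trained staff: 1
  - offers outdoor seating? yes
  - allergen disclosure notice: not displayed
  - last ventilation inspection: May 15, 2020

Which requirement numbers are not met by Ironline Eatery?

1. product liability coverage $950,000 ≥ $650,000 → met
2. food-safety audit 53 days ago vs limit 90 → met
3. grease-trap servicing 234 days ago vs limit 180 → not met
4. health inspection 25 days ago vs limit 30 → met
5. pest-control treatment 40 days ago vs limit 45 → met
6. ventilation inspection 339 days ago vs limit 540 → met
7. choking-hazard poster absent → not met
8. emergency contact list absent → not met
9. general liability coverage $1,650,000 < $1,700,000 → not met
10. allergen disclosure notice absent → not met
11. condition 'offers outdoor seating' holds; allergen-trained staff 1 < 2 → not met
Not met: 3, 7, 8, 9, 10, 11

3, 7, 8, 9, 10, 11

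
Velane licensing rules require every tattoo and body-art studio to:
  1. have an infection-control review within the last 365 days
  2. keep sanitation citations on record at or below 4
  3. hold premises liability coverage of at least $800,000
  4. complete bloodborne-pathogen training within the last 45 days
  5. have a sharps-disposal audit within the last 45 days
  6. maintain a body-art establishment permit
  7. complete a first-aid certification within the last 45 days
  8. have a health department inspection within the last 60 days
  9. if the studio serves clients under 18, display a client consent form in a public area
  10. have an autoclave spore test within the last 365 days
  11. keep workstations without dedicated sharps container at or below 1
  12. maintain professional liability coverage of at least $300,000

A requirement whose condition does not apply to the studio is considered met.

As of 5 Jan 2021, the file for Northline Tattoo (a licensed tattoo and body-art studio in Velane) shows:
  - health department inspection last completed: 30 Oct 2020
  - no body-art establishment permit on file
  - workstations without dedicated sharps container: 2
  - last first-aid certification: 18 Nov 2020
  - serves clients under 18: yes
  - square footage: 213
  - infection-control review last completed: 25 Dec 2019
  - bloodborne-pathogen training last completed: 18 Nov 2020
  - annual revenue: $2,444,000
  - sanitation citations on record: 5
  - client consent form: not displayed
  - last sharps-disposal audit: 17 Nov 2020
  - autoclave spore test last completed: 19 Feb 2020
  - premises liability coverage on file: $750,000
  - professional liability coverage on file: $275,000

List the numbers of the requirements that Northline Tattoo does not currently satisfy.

1, 2, 3, 4, 5, 6, 7, 8, 9, 11, 12

1. infection-control review 377 days ago vs limit 365 → not met
2. sanitation citations on record 5 > 4 → not met
3. premises liability coverage $750,000 < $800,000 → not met
4. bloodborne-pathogen training 48 days ago vs limit 45 → not met
5. sharps-disposal audit 49 days ago vs limit 45 → not met
6. body-art establishment permit absent → not met
7. first-aid certification 48 days ago vs limit 45 → not met
8. health department inspection 67 days ago vs limit 60 → not met
9. condition 'serves clients under 18' holds; client consent form absent → not met
10. autoclave spore test 321 days ago vs limit 365 → met
11. workstations without dedicated sharps container 2 > 1 → not met
12. professional liability coverage $275,000 < $300,000 → not met
Not met: 1, 2, 3, 4, 5, 6, 7, 8, 9, 11, 12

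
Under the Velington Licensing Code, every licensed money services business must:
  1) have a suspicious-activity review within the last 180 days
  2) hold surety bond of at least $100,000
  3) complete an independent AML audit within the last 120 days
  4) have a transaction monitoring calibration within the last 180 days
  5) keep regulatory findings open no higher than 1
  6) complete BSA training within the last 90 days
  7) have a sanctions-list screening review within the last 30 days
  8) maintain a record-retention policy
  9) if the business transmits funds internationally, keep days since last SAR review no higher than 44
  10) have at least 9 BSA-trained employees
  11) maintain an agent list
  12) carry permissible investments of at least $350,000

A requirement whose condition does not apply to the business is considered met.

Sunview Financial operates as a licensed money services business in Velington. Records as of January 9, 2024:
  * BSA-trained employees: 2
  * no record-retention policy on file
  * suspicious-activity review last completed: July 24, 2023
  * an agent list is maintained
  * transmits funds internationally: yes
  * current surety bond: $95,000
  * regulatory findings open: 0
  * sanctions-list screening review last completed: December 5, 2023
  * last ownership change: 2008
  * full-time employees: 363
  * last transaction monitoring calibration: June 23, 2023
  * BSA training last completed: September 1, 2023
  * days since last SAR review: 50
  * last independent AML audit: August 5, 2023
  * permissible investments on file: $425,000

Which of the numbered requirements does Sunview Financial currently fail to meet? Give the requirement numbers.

1. suspicious-activity review 169 days ago vs limit 180 → met
2. surety bond $95,000 < $100,000 → not met
3. independent AML audit 157 days ago vs limit 120 → not met
4. transaction monitoring calibration 200 days ago vs limit 180 → not met
5. regulatory findings open 0 ≤ 1 → met
6. BSA training 130 days ago vs limit 90 → not met
7. sanctions-list screening review 35 days ago vs limit 30 → not met
8. record-retention policy absent → not met
9. condition 'transmits funds internationally' holds; days since last SAR review 50 > 44 → not met
10. BSA-trained employees 2 < 9 → not met
11. agent list present → met
12. permissible investments $425,000 ≥ $350,000 → met
Not met: 2, 3, 4, 6, 7, 8, 9, 10

2, 3, 4, 6, 7, 8, 9, 10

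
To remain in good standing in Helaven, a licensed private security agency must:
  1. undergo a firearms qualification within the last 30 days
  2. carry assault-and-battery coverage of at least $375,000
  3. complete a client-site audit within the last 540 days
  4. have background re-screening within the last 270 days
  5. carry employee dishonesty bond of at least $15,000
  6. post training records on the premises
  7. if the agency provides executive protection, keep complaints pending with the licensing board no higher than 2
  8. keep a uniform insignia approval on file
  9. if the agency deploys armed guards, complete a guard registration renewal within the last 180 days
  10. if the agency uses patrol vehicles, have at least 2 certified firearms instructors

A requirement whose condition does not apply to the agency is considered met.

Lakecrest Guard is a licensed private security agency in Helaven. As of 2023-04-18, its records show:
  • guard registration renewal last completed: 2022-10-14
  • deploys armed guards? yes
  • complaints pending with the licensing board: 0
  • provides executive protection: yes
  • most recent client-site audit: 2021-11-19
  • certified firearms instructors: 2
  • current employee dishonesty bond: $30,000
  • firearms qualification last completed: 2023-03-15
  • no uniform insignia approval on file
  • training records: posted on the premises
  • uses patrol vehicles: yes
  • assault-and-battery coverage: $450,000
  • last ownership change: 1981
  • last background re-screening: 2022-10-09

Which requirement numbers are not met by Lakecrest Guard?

1, 8, 9

1. firearms qualification 34 days ago vs limit 30 → not met
2. assault-and-battery coverage $450,000 ≥ $375,000 → met
3. client-site audit 515 days ago vs limit 540 → met
4. background re-screening 191 days ago vs limit 270 → met
5. employee dishonesty bond $30,000 ≥ $15,000 → met
6. training records present → met
7. condition 'provides executive protection' holds; complaints pending with the licensing board 0 ≤ 2 → met
8. uniform insignia approval absent → not met
9. condition 'deploys armed guards' holds; guard registration renewal 186 days ago vs limit 180 → not met
10. condition 'uses patrol vehicles' holds; certified firearms instructors 2 ≥ 2 → met
Not met: 1, 8, 9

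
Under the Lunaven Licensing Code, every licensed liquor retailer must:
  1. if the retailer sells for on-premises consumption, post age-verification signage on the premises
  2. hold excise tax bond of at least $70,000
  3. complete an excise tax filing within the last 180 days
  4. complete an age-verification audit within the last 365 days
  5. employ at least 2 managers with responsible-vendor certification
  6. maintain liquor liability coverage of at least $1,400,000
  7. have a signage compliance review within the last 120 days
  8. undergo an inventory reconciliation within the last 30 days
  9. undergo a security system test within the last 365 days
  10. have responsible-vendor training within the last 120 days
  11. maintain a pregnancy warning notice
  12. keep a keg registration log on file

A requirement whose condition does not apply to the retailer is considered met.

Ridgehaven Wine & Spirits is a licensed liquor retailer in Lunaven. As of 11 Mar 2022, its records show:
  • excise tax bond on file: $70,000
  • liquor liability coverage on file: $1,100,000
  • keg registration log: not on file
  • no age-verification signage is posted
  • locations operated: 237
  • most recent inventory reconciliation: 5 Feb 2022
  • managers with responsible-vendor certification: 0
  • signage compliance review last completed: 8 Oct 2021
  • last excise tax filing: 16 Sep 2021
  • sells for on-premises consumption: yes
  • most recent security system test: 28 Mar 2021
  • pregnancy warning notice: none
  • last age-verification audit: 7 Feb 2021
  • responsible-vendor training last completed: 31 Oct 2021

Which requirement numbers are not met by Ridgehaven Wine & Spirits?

1. condition 'sells for on-premises consumption' holds; age-verification signage absent → not met
2. excise tax bond $70,000 ≥ $70,000 → met
3. excise tax filing 176 days ago vs limit 180 → met
4. age-verification audit 397 days ago vs limit 365 → not met
5. managers with responsible-vendor certification 0 < 2 → not met
6. liquor liability coverage $1,100,000 < $1,400,000 → not met
7. signage compliance review 154 days ago vs limit 120 → not met
8. inventory reconciliation 34 days ago vs limit 30 → not met
9. security system test 348 days ago vs limit 365 → met
10. responsible-vendor training 131 days ago vs limit 120 → not met
11. pregnancy warning notice absent → not met
12. keg registration log absent → not met
Not met: 1, 4, 5, 6, 7, 8, 10, 11, 12

1, 4, 5, 6, 7, 8, 10, 11, 12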